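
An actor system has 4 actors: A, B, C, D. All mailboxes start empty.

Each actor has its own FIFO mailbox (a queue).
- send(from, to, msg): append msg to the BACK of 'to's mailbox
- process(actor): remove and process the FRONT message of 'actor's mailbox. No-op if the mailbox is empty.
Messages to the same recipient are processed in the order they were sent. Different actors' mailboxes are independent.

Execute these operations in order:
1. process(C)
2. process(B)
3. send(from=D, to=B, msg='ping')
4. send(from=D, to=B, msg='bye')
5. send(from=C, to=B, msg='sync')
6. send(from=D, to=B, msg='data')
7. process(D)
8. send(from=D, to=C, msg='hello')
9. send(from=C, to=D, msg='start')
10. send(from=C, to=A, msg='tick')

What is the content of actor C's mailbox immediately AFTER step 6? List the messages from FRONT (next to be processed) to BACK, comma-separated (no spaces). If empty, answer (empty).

After 1 (process(C)): A:[] B:[] C:[] D:[]
After 2 (process(B)): A:[] B:[] C:[] D:[]
After 3 (send(from=D, to=B, msg='ping')): A:[] B:[ping] C:[] D:[]
After 4 (send(from=D, to=B, msg='bye')): A:[] B:[ping,bye] C:[] D:[]
After 5 (send(from=C, to=B, msg='sync')): A:[] B:[ping,bye,sync] C:[] D:[]
After 6 (send(from=D, to=B, msg='data')): A:[] B:[ping,bye,sync,data] C:[] D:[]

(empty)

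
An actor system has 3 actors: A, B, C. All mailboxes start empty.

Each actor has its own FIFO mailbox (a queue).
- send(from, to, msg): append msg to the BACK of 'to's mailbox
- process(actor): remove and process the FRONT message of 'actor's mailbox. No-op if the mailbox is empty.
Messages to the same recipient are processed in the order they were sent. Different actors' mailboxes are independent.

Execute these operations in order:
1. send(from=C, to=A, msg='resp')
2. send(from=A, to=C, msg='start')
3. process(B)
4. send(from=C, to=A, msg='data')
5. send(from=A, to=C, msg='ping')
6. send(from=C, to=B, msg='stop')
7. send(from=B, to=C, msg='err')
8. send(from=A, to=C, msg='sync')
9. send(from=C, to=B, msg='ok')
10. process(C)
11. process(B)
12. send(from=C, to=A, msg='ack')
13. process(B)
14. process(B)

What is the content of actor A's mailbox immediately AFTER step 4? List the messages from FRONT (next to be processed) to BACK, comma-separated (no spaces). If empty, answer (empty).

After 1 (send(from=C, to=A, msg='resp')): A:[resp] B:[] C:[]
After 2 (send(from=A, to=C, msg='start')): A:[resp] B:[] C:[start]
After 3 (process(B)): A:[resp] B:[] C:[start]
After 4 (send(from=C, to=A, msg='data')): A:[resp,data] B:[] C:[start]

resp,data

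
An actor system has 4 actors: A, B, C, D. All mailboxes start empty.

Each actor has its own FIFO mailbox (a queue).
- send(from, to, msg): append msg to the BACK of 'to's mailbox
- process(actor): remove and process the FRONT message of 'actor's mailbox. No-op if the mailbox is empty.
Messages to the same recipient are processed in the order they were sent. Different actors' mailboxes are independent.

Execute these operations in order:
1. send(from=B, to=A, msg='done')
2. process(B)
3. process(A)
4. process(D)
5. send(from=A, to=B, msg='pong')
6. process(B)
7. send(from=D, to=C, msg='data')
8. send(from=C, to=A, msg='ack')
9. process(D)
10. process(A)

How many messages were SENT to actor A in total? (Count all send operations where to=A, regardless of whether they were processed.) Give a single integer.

Answer: 2

Derivation:
After 1 (send(from=B, to=A, msg='done')): A:[done] B:[] C:[] D:[]
After 2 (process(B)): A:[done] B:[] C:[] D:[]
After 3 (process(A)): A:[] B:[] C:[] D:[]
After 4 (process(D)): A:[] B:[] C:[] D:[]
After 5 (send(from=A, to=B, msg='pong')): A:[] B:[pong] C:[] D:[]
After 6 (process(B)): A:[] B:[] C:[] D:[]
After 7 (send(from=D, to=C, msg='data')): A:[] B:[] C:[data] D:[]
After 8 (send(from=C, to=A, msg='ack')): A:[ack] B:[] C:[data] D:[]
After 9 (process(D)): A:[ack] B:[] C:[data] D:[]
After 10 (process(A)): A:[] B:[] C:[data] D:[]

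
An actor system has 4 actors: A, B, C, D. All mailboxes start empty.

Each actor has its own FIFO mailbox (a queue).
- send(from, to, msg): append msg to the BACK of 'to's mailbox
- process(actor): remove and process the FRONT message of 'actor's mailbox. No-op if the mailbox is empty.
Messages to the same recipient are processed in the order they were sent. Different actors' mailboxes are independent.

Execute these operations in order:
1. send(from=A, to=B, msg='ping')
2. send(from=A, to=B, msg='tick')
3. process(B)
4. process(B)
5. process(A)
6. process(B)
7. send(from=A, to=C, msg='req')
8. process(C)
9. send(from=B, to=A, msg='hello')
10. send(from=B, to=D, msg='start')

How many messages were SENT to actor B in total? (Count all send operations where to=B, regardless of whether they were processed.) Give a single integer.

After 1 (send(from=A, to=B, msg='ping')): A:[] B:[ping] C:[] D:[]
After 2 (send(from=A, to=B, msg='tick')): A:[] B:[ping,tick] C:[] D:[]
After 3 (process(B)): A:[] B:[tick] C:[] D:[]
After 4 (process(B)): A:[] B:[] C:[] D:[]
After 5 (process(A)): A:[] B:[] C:[] D:[]
After 6 (process(B)): A:[] B:[] C:[] D:[]
After 7 (send(from=A, to=C, msg='req')): A:[] B:[] C:[req] D:[]
After 8 (process(C)): A:[] B:[] C:[] D:[]
After 9 (send(from=B, to=A, msg='hello')): A:[hello] B:[] C:[] D:[]
After 10 (send(from=B, to=D, msg='start')): A:[hello] B:[] C:[] D:[start]

Answer: 2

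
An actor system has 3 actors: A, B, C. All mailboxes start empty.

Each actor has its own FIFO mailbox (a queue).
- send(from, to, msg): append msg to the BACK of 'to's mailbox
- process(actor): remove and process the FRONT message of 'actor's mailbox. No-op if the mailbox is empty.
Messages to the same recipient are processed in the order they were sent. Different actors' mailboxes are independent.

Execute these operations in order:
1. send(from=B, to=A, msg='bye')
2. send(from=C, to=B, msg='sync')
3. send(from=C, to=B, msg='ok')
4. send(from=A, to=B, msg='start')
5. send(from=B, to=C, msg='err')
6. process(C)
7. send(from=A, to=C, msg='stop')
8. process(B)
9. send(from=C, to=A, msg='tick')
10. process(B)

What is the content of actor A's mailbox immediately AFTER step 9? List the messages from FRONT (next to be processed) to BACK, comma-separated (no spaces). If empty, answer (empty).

After 1 (send(from=B, to=A, msg='bye')): A:[bye] B:[] C:[]
After 2 (send(from=C, to=B, msg='sync')): A:[bye] B:[sync] C:[]
After 3 (send(from=C, to=B, msg='ok')): A:[bye] B:[sync,ok] C:[]
After 4 (send(from=A, to=B, msg='start')): A:[bye] B:[sync,ok,start] C:[]
After 5 (send(from=B, to=C, msg='err')): A:[bye] B:[sync,ok,start] C:[err]
After 6 (process(C)): A:[bye] B:[sync,ok,start] C:[]
After 7 (send(from=A, to=C, msg='stop')): A:[bye] B:[sync,ok,start] C:[stop]
After 8 (process(B)): A:[bye] B:[ok,start] C:[stop]
After 9 (send(from=C, to=A, msg='tick')): A:[bye,tick] B:[ok,start] C:[stop]

bye,tick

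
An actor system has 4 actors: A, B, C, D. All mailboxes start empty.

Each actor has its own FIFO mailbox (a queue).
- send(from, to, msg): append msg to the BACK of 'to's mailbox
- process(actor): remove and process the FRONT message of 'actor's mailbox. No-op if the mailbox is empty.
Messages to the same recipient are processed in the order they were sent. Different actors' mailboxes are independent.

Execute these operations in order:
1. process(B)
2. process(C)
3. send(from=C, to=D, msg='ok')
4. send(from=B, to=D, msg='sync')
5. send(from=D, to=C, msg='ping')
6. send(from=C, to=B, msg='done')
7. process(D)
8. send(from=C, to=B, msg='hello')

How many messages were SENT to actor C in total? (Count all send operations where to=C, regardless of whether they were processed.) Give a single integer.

Answer: 1

Derivation:
After 1 (process(B)): A:[] B:[] C:[] D:[]
After 2 (process(C)): A:[] B:[] C:[] D:[]
After 3 (send(from=C, to=D, msg='ok')): A:[] B:[] C:[] D:[ok]
After 4 (send(from=B, to=D, msg='sync')): A:[] B:[] C:[] D:[ok,sync]
After 5 (send(from=D, to=C, msg='ping')): A:[] B:[] C:[ping] D:[ok,sync]
After 6 (send(from=C, to=B, msg='done')): A:[] B:[done] C:[ping] D:[ok,sync]
After 7 (process(D)): A:[] B:[done] C:[ping] D:[sync]
After 8 (send(from=C, to=B, msg='hello')): A:[] B:[done,hello] C:[ping] D:[sync]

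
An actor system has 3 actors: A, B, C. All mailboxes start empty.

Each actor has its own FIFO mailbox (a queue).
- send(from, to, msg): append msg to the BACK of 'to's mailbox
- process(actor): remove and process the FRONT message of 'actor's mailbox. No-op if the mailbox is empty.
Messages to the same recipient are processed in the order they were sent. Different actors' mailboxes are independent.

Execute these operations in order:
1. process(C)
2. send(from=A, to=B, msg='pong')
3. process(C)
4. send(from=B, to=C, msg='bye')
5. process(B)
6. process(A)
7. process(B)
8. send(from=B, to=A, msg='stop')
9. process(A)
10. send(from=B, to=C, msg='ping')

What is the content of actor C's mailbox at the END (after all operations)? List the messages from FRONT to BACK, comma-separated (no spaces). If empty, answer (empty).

Answer: bye,ping

Derivation:
After 1 (process(C)): A:[] B:[] C:[]
After 2 (send(from=A, to=B, msg='pong')): A:[] B:[pong] C:[]
After 3 (process(C)): A:[] B:[pong] C:[]
After 4 (send(from=B, to=C, msg='bye')): A:[] B:[pong] C:[bye]
After 5 (process(B)): A:[] B:[] C:[bye]
After 6 (process(A)): A:[] B:[] C:[bye]
After 7 (process(B)): A:[] B:[] C:[bye]
After 8 (send(from=B, to=A, msg='stop')): A:[stop] B:[] C:[bye]
After 9 (process(A)): A:[] B:[] C:[bye]
After 10 (send(from=B, to=C, msg='ping')): A:[] B:[] C:[bye,ping]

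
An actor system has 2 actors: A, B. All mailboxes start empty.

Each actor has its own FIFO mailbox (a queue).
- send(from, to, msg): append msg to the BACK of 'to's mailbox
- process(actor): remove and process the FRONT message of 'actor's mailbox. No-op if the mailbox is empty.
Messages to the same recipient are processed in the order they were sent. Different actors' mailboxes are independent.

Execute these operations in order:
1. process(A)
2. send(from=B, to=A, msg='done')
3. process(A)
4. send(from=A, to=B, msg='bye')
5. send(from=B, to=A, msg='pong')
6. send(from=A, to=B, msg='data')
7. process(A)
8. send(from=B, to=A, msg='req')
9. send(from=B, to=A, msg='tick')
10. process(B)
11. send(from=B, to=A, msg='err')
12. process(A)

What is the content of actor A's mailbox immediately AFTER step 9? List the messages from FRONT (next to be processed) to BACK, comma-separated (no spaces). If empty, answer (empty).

After 1 (process(A)): A:[] B:[]
After 2 (send(from=B, to=A, msg='done')): A:[done] B:[]
After 3 (process(A)): A:[] B:[]
After 4 (send(from=A, to=B, msg='bye')): A:[] B:[bye]
After 5 (send(from=B, to=A, msg='pong')): A:[pong] B:[bye]
After 6 (send(from=A, to=B, msg='data')): A:[pong] B:[bye,data]
After 7 (process(A)): A:[] B:[bye,data]
After 8 (send(from=B, to=A, msg='req')): A:[req] B:[bye,data]
After 9 (send(from=B, to=A, msg='tick')): A:[req,tick] B:[bye,data]

req,tick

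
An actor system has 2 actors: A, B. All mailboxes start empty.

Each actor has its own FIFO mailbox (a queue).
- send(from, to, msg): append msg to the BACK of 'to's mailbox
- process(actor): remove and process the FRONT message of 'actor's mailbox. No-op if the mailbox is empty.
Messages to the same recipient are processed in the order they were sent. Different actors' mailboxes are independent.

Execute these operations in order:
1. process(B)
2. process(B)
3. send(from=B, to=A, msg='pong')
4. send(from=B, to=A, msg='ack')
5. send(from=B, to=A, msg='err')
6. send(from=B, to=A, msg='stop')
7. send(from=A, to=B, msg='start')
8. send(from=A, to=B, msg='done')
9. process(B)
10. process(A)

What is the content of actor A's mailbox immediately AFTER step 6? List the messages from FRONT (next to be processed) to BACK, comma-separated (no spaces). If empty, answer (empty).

After 1 (process(B)): A:[] B:[]
After 2 (process(B)): A:[] B:[]
After 3 (send(from=B, to=A, msg='pong')): A:[pong] B:[]
After 4 (send(from=B, to=A, msg='ack')): A:[pong,ack] B:[]
After 5 (send(from=B, to=A, msg='err')): A:[pong,ack,err] B:[]
After 6 (send(from=B, to=A, msg='stop')): A:[pong,ack,err,stop] B:[]

pong,ack,err,stop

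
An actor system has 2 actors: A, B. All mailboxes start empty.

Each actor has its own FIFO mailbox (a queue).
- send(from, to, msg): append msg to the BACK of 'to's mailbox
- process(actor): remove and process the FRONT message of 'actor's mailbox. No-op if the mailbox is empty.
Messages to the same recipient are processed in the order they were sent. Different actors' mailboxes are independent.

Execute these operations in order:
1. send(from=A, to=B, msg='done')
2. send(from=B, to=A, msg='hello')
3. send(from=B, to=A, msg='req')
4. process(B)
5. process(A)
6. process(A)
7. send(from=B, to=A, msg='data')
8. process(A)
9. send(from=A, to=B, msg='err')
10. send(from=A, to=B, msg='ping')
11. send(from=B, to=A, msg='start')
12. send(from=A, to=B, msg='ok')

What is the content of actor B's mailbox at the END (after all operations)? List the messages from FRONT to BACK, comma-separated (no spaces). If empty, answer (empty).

Answer: err,ping,ok

Derivation:
After 1 (send(from=A, to=B, msg='done')): A:[] B:[done]
After 2 (send(from=B, to=A, msg='hello')): A:[hello] B:[done]
After 3 (send(from=B, to=A, msg='req')): A:[hello,req] B:[done]
After 4 (process(B)): A:[hello,req] B:[]
After 5 (process(A)): A:[req] B:[]
After 6 (process(A)): A:[] B:[]
After 7 (send(from=B, to=A, msg='data')): A:[data] B:[]
After 8 (process(A)): A:[] B:[]
After 9 (send(from=A, to=B, msg='err')): A:[] B:[err]
After 10 (send(from=A, to=B, msg='ping')): A:[] B:[err,ping]
After 11 (send(from=B, to=A, msg='start')): A:[start] B:[err,ping]
After 12 (send(from=A, to=B, msg='ok')): A:[start] B:[err,ping,ok]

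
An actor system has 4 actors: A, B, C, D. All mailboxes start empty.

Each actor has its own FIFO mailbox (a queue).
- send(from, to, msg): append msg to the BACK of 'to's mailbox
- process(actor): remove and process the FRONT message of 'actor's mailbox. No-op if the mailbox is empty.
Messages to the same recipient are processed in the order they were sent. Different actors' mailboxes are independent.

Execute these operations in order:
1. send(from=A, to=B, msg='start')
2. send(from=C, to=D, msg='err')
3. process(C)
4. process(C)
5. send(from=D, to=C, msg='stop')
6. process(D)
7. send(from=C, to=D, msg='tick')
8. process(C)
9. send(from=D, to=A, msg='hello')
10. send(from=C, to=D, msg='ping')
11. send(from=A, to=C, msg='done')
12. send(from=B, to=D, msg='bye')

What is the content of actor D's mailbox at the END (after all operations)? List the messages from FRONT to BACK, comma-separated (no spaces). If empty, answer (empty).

After 1 (send(from=A, to=B, msg='start')): A:[] B:[start] C:[] D:[]
After 2 (send(from=C, to=D, msg='err')): A:[] B:[start] C:[] D:[err]
After 3 (process(C)): A:[] B:[start] C:[] D:[err]
After 4 (process(C)): A:[] B:[start] C:[] D:[err]
After 5 (send(from=D, to=C, msg='stop')): A:[] B:[start] C:[stop] D:[err]
After 6 (process(D)): A:[] B:[start] C:[stop] D:[]
After 7 (send(from=C, to=D, msg='tick')): A:[] B:[start] C:[stop] D:[tick]
After 8 (process(C)): A:[] B:[start] C:[] D:[tick]
After 9 (send(from=D, to=A, msg='hello')): A:[hello] B:[start] C:[] D:[tick]
After 10 (send(from=C, to=D, msg='ping')): A:[hello] B:[start] C:[] D:[tick,ping]
After 11 (send(from=A, to=C, msg='done')): A:[hello] B:[start] C:[done] D:[tick,ping]
After 12 (send(from=B, to=D, msg='bye')): A:[hello] B:[start] C:[done] D:[tick,ping,bye]

Answer: tick,ping,bye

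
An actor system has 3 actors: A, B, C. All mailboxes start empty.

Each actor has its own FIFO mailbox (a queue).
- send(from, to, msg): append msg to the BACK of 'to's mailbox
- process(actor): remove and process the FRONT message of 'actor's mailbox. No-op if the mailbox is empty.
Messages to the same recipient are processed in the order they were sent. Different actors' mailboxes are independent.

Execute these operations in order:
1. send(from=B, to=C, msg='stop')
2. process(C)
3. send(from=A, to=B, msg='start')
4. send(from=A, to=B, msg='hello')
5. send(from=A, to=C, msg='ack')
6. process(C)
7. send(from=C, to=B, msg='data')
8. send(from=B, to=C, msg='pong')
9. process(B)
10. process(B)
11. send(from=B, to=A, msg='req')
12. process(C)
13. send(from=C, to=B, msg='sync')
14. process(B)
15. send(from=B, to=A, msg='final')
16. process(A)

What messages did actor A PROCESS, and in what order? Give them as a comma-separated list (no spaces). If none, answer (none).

After 1 (send(from=B, to=C, msg='stop')): A:[] B:[] C:[stop]
After 2 (process(C)): A:[] B:[] C:[]
After 3 (send(from=A, to=B, msg='start')): A:[] B:[start] C:[]
After 4 (send(from=A, to=B, msg='hello')): A:[] B:[start,hello] C:[]
After 5 (send(from=A, to=C, msg='ack')): A:[] B:[start,hello] C:[ack]
After 6 (process(C)): A:[] B:[start,hello] C:[]
After 7 (send(from=C, to=B, msg='data')): A:[] B:[start,hello,data] C:[]
After 8 (send(from=B, to=C, msg='pong')): A:[] B:[start,hello,data] C:[pong]
After 9 (process(B)): A:[] B:[hello,data] C:[pong]
After 10 (process(B)): A:[] B:[data] C:[pong]
After 11 (send(from=B, to=A, msg='req')): A:[req] B:[data] C:[pong]
After 12 (process(C)): A:[req] B:[data] C:[]
After 13 (send(from=C, to=B, msg='sync')): A:[req] B:[data,sync] C:[]
After 14 (process(B)): A:[req] B:[sync] C:[]
After 15 (send(from=B, to=A, msg='final')): A:[req,final] B:[sync] C:[]
After 16 (process(A)): A:[final] B:[sync] C:[]

Answer: req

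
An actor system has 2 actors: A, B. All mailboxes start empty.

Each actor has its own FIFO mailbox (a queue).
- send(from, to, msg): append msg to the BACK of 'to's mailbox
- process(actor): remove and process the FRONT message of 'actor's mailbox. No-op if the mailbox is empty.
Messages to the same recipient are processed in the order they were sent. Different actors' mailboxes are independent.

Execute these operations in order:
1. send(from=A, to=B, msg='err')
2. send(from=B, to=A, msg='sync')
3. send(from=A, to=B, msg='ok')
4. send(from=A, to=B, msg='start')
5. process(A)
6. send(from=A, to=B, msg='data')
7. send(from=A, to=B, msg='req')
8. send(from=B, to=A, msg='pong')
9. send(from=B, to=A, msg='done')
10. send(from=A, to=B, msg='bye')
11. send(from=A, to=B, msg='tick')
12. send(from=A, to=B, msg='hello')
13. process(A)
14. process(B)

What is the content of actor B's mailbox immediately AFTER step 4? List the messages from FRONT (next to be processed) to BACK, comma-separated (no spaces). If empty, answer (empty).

After 1 (send(from=A, to=B, msg='err')): A:[] B:[err]
After 2 (send(from=B, to=A, msg='sync')): A:[sync] B:[err]
After 3 (send(from=A, to=B, msg='ok')): A:[sync] B:[err,ok]
After 4 (send(from=A, to=B, msg='start')): A:[sync] B:[err,ok,start]

err,ok,start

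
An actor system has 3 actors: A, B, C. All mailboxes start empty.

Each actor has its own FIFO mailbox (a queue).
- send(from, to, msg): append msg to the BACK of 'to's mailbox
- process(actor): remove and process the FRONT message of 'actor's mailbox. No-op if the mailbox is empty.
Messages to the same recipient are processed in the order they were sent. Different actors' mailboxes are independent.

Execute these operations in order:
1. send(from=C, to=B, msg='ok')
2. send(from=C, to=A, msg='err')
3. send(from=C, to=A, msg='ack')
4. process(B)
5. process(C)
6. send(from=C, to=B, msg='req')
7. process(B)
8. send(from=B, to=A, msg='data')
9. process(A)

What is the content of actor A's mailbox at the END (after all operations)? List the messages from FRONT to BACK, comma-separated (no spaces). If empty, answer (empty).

Answer: ack,data

Derivation:
After 1 (send(from=C, to=B, msg='ok')): A:[] B:[ok] C:[]
After 2 (send(from=C, to=A, msg='err')): A:[err] B:[ok] C:[]
After 3 (send(from=C, to=A, msg='ack')): A:[err,ack] B:[ok] C:[]
After 4 (process(B)): A:[err,ack] B:[] C:[]
After 5 (process(C)): A:[err,ack] B:[] C:[]
After 6 (send(from=C, to=B, msg='req')): A:[err,ack] B:[req] C:[]
After 7 (process(B)): A:[err,ack] B:[] C:[]
After 8 (send(from=B, to=A, msg='data')): A:[err,ack,data] B:[] C:[]
After 9 (process(A)): A:[ack,data] B:[] C:[]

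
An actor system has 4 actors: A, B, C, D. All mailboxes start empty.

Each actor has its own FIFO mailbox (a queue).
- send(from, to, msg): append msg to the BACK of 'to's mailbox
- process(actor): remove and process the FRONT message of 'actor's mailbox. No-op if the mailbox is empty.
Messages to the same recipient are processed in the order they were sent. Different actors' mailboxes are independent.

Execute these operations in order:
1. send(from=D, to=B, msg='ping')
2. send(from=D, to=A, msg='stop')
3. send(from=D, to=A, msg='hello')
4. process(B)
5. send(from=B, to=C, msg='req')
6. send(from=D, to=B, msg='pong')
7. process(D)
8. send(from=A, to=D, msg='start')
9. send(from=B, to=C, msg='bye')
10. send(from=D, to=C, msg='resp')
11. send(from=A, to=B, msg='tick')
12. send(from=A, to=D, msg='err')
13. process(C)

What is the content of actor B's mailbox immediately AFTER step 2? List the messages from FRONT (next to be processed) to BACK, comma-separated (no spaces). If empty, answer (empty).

After 1 (send(from=D, to=B, msg='ping')): A:[] B:[ping] C:[] D:[]
After 2 (send(from=D, to=A, msg='stop')): A:[stop] B:[ping] C:[] D:[]

ping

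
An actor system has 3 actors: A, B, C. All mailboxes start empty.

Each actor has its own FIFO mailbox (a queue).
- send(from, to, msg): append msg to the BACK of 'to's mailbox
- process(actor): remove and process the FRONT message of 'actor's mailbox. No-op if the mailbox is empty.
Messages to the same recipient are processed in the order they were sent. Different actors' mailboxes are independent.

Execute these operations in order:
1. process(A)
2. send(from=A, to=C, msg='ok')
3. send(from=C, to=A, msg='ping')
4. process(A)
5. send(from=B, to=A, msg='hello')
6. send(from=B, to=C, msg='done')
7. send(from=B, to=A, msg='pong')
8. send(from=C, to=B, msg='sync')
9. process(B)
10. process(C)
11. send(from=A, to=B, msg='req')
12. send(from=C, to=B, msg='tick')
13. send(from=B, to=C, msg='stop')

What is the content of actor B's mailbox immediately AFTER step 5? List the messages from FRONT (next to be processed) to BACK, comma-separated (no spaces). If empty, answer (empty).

After 1 (process(A)): A:[] B:[] C:[]
After 2 (send(from=A, to=C, msg='ok')): A:[] B:[] C:[ok]
After 3 (send(from=C, to=A, msg='ping')): A:[ping] B:[] C:[ok]
After 4 (process(A)): A:[] B:[] C:[ok]
After 5 (send(from=B, to=A, msg='hello')): A:[hello] B:[] C:[ok]

(empty)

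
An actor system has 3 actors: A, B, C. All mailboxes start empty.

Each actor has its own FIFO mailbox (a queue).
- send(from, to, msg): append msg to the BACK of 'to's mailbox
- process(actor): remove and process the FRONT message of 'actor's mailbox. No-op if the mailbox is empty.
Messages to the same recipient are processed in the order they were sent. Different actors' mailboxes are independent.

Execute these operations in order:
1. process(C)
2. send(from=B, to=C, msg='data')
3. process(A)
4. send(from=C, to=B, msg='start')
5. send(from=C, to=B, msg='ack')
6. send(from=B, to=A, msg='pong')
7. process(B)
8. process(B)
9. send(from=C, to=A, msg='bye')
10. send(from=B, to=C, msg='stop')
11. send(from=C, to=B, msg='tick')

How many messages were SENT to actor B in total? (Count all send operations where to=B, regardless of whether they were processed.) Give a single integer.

Answer: 3

Derivation:
After 1 (process(C)): A:[] B:[] C:[]
After 2 (send(from=B, to=C, msg='data')): A:[] B:[] C:[data]
After 3 (process(A)): A:[] B:[] C:[data]
After 4 (send(from=C, to=B, msg='start')): A:[] B:[start] C:[data]
After 5 (send(from=C, to=B, msg='ack')): A:[] B:[start,ack] C:[data]
After 6 (send(from=B, to=A, msg='pong')): A:[pong] B:[start,ack] C:[data]
After 7 (process(B)): A:[pong] B:[ack] C:[data]
After 8 (process(B)): A:[pong] B:[] C:[data]
After 9 (send(from=C, to=A, msg='bye')): A:[pong,bye] B:[] C:[data]
After 10 (send(from=B, to=C, msg='stop')): A:[pong,bye] B:[] C:[data,stop]
After 11 (send(from=C, to=B, msg='tick')): A:[pong,bye] B:[tick] C:[data,stop]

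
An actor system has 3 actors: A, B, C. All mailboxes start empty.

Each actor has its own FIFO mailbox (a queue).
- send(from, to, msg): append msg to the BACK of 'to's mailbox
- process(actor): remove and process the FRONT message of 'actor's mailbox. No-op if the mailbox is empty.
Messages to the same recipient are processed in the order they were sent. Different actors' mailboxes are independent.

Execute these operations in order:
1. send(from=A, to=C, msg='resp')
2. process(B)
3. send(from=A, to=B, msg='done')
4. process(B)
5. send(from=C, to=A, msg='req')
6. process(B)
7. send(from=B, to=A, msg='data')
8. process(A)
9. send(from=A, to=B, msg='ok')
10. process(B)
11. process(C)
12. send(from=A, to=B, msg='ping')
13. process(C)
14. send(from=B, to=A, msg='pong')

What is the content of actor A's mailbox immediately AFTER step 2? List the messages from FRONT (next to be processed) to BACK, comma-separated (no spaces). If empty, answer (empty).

After 1 (send(from=A, to=C, msg='resp')): A:[] B:[] C:[resp]
After 2 (process(B)): A:[] B:[] C:[resp]

(empty)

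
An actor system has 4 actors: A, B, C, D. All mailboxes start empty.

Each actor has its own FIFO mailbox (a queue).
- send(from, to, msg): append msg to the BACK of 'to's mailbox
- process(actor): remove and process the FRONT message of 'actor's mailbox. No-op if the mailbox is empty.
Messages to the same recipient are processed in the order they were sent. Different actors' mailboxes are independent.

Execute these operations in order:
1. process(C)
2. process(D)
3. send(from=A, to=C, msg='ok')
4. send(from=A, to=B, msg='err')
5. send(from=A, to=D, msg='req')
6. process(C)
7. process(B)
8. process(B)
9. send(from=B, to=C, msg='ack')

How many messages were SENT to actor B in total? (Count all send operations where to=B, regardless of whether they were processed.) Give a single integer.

After 1 (process(C)): A:[] B:[] C:[] D:[]
After 2 (process(D)): A:[] B:[] C:[] D:[]
After 3 (send(from=A, to=C, msg='ok')): A:[] B:[] C:[ok] D:[]
After 4 (send(from=A, to=B, msg='err')): A:[] B:[err] C:[ok] D:[]
After 5 (send(from=A, to=D, msg='req')): A:[] B:[err] C:[ok] D:[req]
After 6 (process(C)): A:[] B:[err] C:[] D:[req]
After 7 (process(B)): A:[] B:[] C:[] D:[req]
After 8 (process(B)): A:[] B:[] C:[] D:[req]
After 9 (send(from=B, to=C, msg='ack')): A:[] B:[] C:[ack] D:[req]

Answer: 1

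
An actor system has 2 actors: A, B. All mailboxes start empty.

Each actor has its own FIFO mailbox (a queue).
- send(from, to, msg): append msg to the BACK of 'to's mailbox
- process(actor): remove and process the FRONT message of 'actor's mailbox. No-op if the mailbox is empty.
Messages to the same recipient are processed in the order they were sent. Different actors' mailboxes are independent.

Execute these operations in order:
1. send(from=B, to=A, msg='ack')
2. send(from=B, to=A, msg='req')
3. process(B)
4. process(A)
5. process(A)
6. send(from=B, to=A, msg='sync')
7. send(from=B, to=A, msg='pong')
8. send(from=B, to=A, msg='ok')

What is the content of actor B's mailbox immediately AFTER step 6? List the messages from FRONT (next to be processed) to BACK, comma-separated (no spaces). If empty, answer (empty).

After 1 (send(from=B, to=A, msg='ack')): A:[ack] B:[]
After 2 (send(from=B, to=A, msg='req')): A:[ack,req] B:[]
After 3 (process(B)): A:[ack,req] B:[]
After 4 (process(A)): A:[req] B:[]
After 5 (process(A)): A:[] B:[]
After 6 (send(from=B, to=A, msg='sync')): A:[sync] B:[]

(empty)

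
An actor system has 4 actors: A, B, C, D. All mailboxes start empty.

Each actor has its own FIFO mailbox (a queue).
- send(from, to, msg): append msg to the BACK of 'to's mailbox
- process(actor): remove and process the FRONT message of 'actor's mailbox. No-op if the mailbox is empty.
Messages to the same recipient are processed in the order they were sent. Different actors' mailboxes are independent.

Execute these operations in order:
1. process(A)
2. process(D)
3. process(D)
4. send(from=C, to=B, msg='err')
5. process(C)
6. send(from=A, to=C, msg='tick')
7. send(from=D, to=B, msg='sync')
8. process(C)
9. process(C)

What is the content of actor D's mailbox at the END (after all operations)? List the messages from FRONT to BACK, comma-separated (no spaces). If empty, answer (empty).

After 1 (process(A)): A:[] B:[] C:[] D:[]
After 2 (process(D)): A:[] B:[] C:[] D:[]
After 3 (process(D)): A:[] B:[] C:[] D:[]
After 4 (send(from=C, to=B, msg='err')): A:[] B:[err] C:[] D:[]
After 5 (process(C)): A:[] B:[err] C:[] D:[]
After 6 (send(from=A, to=C, msg='tick')): A:[] B:[err] C:[tick] D:[]
After 7 (send(from=D, to=B, msg='sync')): A:[] B:[err,sync] C:[tick] D:[]
After 8 (process(C)): A:[] B:[err,sync] C:[] D:[]
After 9 (process(C)): A:[] B:[err,sync] C:[] D:[]

Answer: (empty)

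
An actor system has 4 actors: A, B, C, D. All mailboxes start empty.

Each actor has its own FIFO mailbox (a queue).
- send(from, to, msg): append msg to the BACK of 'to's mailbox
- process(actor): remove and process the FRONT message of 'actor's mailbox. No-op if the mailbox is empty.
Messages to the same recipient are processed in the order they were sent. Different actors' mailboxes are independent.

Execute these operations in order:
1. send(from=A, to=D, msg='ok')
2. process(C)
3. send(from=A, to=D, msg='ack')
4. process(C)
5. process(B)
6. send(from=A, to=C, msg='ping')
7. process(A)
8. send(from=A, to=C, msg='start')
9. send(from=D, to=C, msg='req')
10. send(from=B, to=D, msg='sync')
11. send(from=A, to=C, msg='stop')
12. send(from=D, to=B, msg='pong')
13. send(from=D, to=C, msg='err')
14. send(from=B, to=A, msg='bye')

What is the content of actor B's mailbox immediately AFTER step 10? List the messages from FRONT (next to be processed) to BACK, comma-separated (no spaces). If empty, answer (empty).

After 1 (send(from=A, to=D, msg='ok')): A:[] B:[] C:[] D:[ok]
After 2 (process(C)): A:[] B:[] C:[] D:[ok]
After 3 (send(from=A, to=D, msg='ack')): A:[] B:[] C:[] D:[ok,ack]
After 4 (process(C)): A:[] B:[] C:[] D:[ok,ack]
After 5 (process(B)): A:[] B:[] C:[] D:[ok,ack]
After 6 (send(from=A, to=C, msg='ping')): A:[] B:[] C:[ping] D:[ok,ack]
After 7 (process(A)): A:[] B:[] C:[ping] D:[ok,ack]
After 8 (send(from=A, to=C, msg='start')): A:[] B:[] C:[ping,start] D:[ok,ack]
After 9 (send(from=D, to=C, msg='req')): A:[] B:[] C:[ping,start,req] D:[ok,ack]
After 10 (send(from=B, to=D, msg='sync')): A:[] B:[] C:[ping,start,req] D:[ok,ack,sync]

(empty)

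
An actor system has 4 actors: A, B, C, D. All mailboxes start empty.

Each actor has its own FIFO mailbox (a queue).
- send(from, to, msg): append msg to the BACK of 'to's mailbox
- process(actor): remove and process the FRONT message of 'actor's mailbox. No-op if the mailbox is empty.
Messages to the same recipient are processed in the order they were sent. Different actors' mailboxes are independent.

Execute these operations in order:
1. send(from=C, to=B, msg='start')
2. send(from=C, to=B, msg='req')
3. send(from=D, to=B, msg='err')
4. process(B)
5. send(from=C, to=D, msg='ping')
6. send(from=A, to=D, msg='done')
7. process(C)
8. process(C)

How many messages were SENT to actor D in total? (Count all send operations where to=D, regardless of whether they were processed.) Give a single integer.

Answer: 2

Derivation:
After 1 (send(from=C, to=B, msg='start')): A:[] B:[start] C:[] D:[]
After 2 (send(from=C, to=B, msg='req')): A:[] B:[start,req] C:[] D:[]
After 3 (send(from=D, to=B, msg='err')): A:[] B:[start,req,err] C:[] D:[]
After 4 (process(B)): A:[] B:[req,err] C:[] D:[]
After 5 (send(from=C, to=D, msg='ping')): A:[] B:[req,err] C:[] D:[ping]
After 6 (send(from=A, to=D, msg='done')): A:[] B:[req,err] C:[] D:[ping,done]
After 7 (process(C)): A:[] B:[req,err] C:[] D:[ping,done]
After 8 (process(C)): A:[] B:[req,err] C:[] D:[ping,done]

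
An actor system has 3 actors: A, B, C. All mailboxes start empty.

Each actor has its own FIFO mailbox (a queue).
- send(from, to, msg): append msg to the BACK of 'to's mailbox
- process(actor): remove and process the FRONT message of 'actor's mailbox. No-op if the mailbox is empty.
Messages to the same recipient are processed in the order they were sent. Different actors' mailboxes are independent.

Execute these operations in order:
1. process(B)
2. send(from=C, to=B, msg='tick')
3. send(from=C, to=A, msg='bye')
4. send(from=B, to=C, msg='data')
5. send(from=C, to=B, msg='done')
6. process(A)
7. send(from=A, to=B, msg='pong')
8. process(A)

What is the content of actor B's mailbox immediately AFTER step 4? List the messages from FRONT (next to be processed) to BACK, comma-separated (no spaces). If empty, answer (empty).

After 1 (process(B)): A:[] B:[] C:[]
After 2 (send(from=C, to=B, msg='tick')): A:[] B:[tick] C:[]
After 3 (send(from=C, to=A, msg='bye')): A:[bye] B:[tick] C:[]
After 4 (send(from=B, to=C, msg='data')): A:[bye] B:[tick] C:[data]

tick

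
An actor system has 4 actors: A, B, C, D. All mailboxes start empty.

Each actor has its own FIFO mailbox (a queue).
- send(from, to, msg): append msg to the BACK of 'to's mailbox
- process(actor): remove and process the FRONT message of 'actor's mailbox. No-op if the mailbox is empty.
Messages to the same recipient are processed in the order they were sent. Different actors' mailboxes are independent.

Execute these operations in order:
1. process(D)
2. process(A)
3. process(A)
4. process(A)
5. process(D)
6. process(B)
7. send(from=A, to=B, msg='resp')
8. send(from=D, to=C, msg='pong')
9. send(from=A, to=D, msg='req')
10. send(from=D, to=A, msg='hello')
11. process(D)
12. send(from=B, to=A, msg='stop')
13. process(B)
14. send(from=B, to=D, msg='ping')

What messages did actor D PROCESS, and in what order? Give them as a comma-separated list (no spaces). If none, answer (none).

Answer: req

Derivation:
After 1 (process(D)): A:[] B:[] C:[] D:[]
After 2 (process(A)): A:[] B:[] C:[] D:[]
After 3 (process(A)): A:[] B:[] C:[] D:[]
After 4 (process(A)): A:[] B:[] C:[] D:[]
After 5 (process(D)): A:[] B:[] C:[] D:[]
After 6 (process(B)): A:[] B:[] C:[] D:[]
After 7 (send(from=A, to=B, msg='resp')): A:[] B:[resp] C:[] D:[]
After 8 (send(from=D, to=C, msg='pong')): A:[] B:[resp] C:[pong] D:[]
After 9 (send(from=A, to=D, msg='req')): A:[] B:[resp] C:[pong] D:[req]
After 10 (send(from=D, to=A, msg='hello')): A:[hello] B:[resp] C:[pong] D:[req]
After 11 (process(D)): A:[hello] B:[resp] C:[pong] D:[]
After 12 (send(from=B, to=A, msg='stop')): A:[hello,stop] B:[resp] C:[pong] D:[]
After 13 (process(B)): A:[hello,stop] B:[] C:[pong] D:[]
After 14 (send(from=B, to=D, msg='ping')): A:[hello,stop] B:[] C:[pong] D:[ping]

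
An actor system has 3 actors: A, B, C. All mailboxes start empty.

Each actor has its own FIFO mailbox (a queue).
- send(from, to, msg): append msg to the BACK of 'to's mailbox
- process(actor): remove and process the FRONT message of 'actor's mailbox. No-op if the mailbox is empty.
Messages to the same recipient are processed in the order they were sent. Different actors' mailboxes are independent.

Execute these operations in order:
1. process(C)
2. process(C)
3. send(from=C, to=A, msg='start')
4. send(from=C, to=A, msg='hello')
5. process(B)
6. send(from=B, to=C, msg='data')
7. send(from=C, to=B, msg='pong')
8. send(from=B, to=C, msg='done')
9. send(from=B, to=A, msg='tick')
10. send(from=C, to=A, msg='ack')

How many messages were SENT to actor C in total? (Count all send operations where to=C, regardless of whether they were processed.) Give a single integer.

After 1 (process(C)): A:[] B:[] C:[]
After 2 (process(C)): A:[] B:[] C:[]
After 3 (send(from=C, to=A, msg='start')): A:[start] B:[] C:[]
After 4 (send(from=C, to=A, msg='hello')): A:[start,hello] B:[] C:[]
After 5 (process(B)): A:[start,hello] B:[] C:[]
After 6 (send(from=B, to=C, msg='data')): A:[start,hello] B:[] C:[data]
After 7 (send(from=C, to=B, msg='pong')): A:[start,hello] B:[pong] C:[data]
After 8 (send(from=B, to=C, msg='done')): A:[start,hello] B:[pong] C:[data,done]
After 9 (send(from=B, to=A, msg='tick')): A:[start,hello,tick] B:[pong] C:[data,done]
After 10 (send(from=C, to=A, msg='ack')): A:[start,hello,tick,ack] B:[pong] C:[data,done]

Answer: 2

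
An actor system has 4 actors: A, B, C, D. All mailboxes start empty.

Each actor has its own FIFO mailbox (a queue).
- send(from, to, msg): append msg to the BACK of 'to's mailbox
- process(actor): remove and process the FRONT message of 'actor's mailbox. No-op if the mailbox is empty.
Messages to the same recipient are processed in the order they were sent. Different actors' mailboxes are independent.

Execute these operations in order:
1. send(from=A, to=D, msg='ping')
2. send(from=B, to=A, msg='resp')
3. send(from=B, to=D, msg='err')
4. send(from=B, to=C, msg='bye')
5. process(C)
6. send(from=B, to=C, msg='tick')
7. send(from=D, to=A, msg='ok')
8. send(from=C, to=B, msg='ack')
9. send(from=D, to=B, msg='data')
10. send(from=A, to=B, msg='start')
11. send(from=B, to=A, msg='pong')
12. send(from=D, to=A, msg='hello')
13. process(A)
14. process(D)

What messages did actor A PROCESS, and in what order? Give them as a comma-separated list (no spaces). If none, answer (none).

After 1 (send(from=A, to=D, msg='ping')): A:[] B:[] C:[] D:[ping]
After 2 (send(from=B, to=A, msg='resp')): A:[resp] B:[] C:[] D:[ping]
After 3 (send(from=B, to=D, msg='err')): A:[resp] B:[] C:[] D:[ping,err]
After 4 (send(from=B, to=C, msg='bye')): A:[resp] B:[] C:[bye] D:[ping,err]
After 5 (process(C)): A:[resp] B:[] C:[] D:[ping,err]
After 6 (send(from=B, to=C, msg='tick')): A:[resp] B:[] C:[tick] D:[ping,err]
After 7 (send(from=D, to=A, msg='ok')): A:[resp,ok] B:[] C:[tick] D:[ping,err]
After 8 (send(from=C, to=B, msg='ack')): A:[resp,ok] B:[ack] C:[tick] D:[ping,err]
After 9 (send(from=D, to=B, msg='data')): A:[resp,ok] B:[ack,data] C:[tick] D:[ping,err]
After 10 (send(from=A, to=B, msg='start')): A:[resp,ok] B:[ack,data,start] C:[tick] D:[ping,err]
After 11 (send(from=B, to=A, msg='pong')): A:[resp,ok,pong] B:[ack,data,start] C:[tick] D:[ping,err]
After 12 (send(from=D, to=A, msg='hello')): A:[resp,ok,pong,hello] B:[ack,data,start] C:[tick] D:[ping,err]
After 13 (process(A)): A:[ok,pong,hello] B:[ack,data,start] C:[tick] D:[ping,err]
After 14 (process(D)): A:[ok,pong,hello] B:[ack,data,start] C:[tick] D:[err]

Answer: resp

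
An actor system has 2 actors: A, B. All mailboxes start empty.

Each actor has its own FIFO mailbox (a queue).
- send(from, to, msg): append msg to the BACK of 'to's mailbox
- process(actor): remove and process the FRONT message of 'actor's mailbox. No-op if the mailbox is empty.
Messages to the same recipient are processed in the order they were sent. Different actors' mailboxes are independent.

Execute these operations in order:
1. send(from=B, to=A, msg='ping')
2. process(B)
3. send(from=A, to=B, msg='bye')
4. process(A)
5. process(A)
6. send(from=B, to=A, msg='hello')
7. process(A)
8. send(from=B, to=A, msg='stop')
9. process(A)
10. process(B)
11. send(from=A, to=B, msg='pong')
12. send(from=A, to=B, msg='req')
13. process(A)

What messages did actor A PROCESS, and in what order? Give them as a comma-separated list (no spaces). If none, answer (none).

Answer: ping,hello,stop

Derivation:
After 1 (send(from=B, to=A, msg='ping')): A:[ping] B:[]
After 2 (process(B)): A:[ping] B:[]
After 3 (send(from=A, to=B, msg='bye')): A:[ping] B:[bye]
After 4 (process(A)): A:[] B:[bye]
After 5 (process(A)): A:[] B:[bye]
After 6 (send(from=B, to=A, msg='hello')): A:[hello] B:[bye]
After 7 (process(A)): A:[] B:[bye]
After 8 (send(from=B, to=A, msg='stop')): A:[stop] B:[bye]
After 9 (process(A)): A:[] B:[bye]
After 10 (process(B)): A:[] B:[]
After 11 (send(from=A, to=B, msg='pong')): A:[] B:[pong]
After 12 (send(from=A, to=B, msg='req')): A:[] B:[pong,req]
After 13 (process(A)): A:[] B:[pong,req]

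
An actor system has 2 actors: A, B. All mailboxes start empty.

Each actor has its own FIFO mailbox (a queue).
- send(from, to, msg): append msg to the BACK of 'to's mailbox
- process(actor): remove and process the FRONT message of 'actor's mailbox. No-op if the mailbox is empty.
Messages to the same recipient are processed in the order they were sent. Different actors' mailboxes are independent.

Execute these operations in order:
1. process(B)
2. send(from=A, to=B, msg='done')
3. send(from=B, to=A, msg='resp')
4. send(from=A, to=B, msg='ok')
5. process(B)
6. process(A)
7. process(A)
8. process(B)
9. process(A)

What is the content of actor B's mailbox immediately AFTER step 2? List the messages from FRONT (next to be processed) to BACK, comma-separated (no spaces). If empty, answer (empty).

After 1 (process(B)): A:[] B:[]
After 2 (send(from=A, to=B, msg='done')): A:[] B:[done]

done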